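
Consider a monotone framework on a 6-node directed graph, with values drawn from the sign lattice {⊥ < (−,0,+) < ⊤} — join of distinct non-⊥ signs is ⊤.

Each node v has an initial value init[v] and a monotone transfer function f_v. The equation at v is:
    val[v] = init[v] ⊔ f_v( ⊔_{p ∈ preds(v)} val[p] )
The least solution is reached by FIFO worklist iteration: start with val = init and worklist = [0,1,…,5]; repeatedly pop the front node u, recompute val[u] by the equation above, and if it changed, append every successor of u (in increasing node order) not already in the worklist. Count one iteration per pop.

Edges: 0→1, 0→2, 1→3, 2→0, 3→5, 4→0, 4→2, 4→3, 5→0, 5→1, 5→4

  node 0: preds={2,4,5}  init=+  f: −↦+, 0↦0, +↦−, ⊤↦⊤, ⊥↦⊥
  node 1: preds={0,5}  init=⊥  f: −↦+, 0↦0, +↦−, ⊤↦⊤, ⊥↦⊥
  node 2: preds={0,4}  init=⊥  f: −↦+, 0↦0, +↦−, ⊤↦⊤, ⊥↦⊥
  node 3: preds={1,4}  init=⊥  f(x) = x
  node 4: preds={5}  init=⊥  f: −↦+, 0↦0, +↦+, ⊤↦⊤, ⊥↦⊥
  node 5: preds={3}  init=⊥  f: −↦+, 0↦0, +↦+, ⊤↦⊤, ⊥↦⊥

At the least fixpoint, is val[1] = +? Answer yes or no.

Trace (19 dequeues):
  [1] u=0 | in ⊥ | out + | ==
  [2] u=1 | in + | out − | prev ⊥ | push {}
  [3] u=2 | in + | out − | prev ⊥ | push {0}
  [4] u=3 | in − | out − | prev ⊥ | push {}
  [5] u=4 | in ⊥ | out ⊥ | ==
  [6] u=5 | in − | out + | prev ⊥ | push {1,4}
  [7] u=0 | in ⊤ | out ⊤ | prev + | push {2}
  [8] u=1 | in ⊤ | out ⊤ | prev − | push {3}
  [9] u=4 | in + | out + | prev ⊥ | push {0}
  [10] u=2 | in ⊤ | out ⊤ | prev − | push {}
  [11] u=3 | in ⊤ | out ⊤ | prev − | push {5}
  [12] u=0 | in ⊤ | out ⊤ | ==
  [13] u=5 | in ⊤ | out ⊤ | prev + | push {0,1,4}
  [14] u=0 | in ⊤ | out ⊤ | ==
  [15] u=1 | in ⊤ | out ⊤ | ==
  [16] u=4 | in ⊤ | out ⊤ | prev + | push {0,2,3}
  [17] u=0 | in ⊤ | out ⊤ | ==
  [18] u=2 | in ⊤ | out ⊤ | ==
  [19] u=3 | in ⊤ | out ⊤ | ==

Converged values:
  [0] ⊤
  [1] ⊤
  [2] ⊤
  [3] ⊤
  [4] ⊤
  [5] ⊤

no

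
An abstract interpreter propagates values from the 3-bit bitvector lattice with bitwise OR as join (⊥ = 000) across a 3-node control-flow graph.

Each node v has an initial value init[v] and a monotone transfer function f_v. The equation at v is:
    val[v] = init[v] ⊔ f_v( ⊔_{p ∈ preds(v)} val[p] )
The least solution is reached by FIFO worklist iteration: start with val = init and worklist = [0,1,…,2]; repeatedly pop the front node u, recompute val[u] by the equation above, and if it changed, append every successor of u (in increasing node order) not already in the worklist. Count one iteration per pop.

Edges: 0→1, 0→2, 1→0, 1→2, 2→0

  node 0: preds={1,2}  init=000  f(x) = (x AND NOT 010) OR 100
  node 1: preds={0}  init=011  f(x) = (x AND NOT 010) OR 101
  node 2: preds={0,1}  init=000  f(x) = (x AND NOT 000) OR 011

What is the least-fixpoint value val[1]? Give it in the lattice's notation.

Iteration log — 4 steps:
  step 1. node 0  ⊔preds=011  new=101  old=000  +wl: 
  step 2. node 1  ⊔preds=101  new=111  old=011  +wl: 0
  step 3. node 2  ⊔preds=111  new=111  old=000  +wl: 
  step 4. node 0  ⊔preds=111  new=101  stable

Least fixpoint reached:
  node 0: 101
  node 1: 111
  node 2: 111

111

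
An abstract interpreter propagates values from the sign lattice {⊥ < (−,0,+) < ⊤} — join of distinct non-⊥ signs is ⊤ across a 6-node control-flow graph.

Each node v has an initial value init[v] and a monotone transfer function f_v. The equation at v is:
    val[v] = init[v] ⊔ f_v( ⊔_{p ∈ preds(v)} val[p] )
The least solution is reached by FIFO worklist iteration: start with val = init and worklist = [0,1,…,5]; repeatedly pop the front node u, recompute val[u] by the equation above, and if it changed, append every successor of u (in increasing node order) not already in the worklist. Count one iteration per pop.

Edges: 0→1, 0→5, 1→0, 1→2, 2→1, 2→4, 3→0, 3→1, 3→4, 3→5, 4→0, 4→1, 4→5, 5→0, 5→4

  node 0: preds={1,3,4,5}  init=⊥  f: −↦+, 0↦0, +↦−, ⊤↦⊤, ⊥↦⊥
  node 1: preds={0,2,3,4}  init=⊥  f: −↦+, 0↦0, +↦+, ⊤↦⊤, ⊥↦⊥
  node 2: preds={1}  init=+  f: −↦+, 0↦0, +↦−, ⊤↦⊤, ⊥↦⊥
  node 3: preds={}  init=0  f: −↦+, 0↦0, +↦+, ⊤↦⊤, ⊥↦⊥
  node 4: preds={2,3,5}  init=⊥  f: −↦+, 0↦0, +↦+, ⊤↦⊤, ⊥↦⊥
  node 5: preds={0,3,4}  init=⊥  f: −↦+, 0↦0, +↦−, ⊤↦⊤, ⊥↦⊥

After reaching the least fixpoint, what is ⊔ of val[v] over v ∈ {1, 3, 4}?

Trace (10 dequeues):
  [1] u=0 | in 0 | out 0 | prev ⊥ | push {}
  [2] u=1 | in ⊤ | out ⊤ | prev ⊥ | push {0}
  [3] u=2 | in ⊤ | out ⊤ | prev + | push {1}
  [4] u=3 | in ⊥ | out 0 | ==
  [5] u=4 | in ⊤ | out ⊤ | prev ⊥ | push {}
  [6] u=5 | in ⊤ | out ⊤ | prev ⊥ | push {4}
  [7] u=0 | in ⊤ | out ⊤ | prev 0 | push {5}
  [8] u=1 | in ⊤ | out ⊤ | ==
  [9] u=4 | in ⊤ | out ⊤ | ==
  [10] u=5 | in ⊤ | out ⊤ | ==

Converged values:
  [0] ⊤
  [1] ⊤
  [2] ⊤
  [3] 0
  [4] ⊤
  [5] ⊤

⊤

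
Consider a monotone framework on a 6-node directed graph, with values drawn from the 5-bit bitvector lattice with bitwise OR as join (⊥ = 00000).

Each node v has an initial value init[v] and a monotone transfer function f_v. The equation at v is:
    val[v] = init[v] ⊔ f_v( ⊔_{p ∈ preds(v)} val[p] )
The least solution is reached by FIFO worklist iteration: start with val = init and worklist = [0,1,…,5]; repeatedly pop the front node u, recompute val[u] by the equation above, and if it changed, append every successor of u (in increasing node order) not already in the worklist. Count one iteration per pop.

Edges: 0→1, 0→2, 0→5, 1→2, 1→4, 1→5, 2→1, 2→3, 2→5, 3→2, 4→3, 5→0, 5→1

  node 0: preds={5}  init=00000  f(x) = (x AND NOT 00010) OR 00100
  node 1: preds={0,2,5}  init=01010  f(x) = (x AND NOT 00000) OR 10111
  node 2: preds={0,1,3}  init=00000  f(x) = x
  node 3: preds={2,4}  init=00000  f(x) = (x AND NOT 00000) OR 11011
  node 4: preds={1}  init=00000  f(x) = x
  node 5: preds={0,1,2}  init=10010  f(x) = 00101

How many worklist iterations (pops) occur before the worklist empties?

Iteration log — 13 steps:
  step 1. node 0  ⊔preds=10010  new=10100  old=00000  +wl: 
  step 2. node 1  ⊔preds=10110  new=11111  old=01010  +wl: 
  step 3. node 2  ⊔preds=11111  new=11111  old=00000  +wl: 1
  step 4. node 3  ⊔preds=11111  new=11111  old=00000  +wl: 2
  step 5. node 4  ⊔preds=11111  new=11111  old=00000  +wl: 3
  step 6. node 5  ⊔preds=11111  new=10111  old=10010  +wl: 0
  step 7. node 1  ⊔preds=11111  new=11111  stable
  step 8. node 2  ⊔preds=11111  new=11111  stable
  step 9. node 3  ⊔preds=11111  new=11111  stable
  step 10. node 0  ⊔preds=10111  new=10101  old=10100  +wl: 1,2,5
  step 11. node 1  ⊔preds=11111  new=11111  stable
  step 12. node 2  ⊔preds=11111  new=11111  stable
  step 13. node 5  ⊔preds=11111  new=10111  stable

Least fixpoint reached:
  node 0: 10101
  node 1: 11111
  node 2: 11111
  node 3: 11111
  node 4: 11111
  node 5: 10111

13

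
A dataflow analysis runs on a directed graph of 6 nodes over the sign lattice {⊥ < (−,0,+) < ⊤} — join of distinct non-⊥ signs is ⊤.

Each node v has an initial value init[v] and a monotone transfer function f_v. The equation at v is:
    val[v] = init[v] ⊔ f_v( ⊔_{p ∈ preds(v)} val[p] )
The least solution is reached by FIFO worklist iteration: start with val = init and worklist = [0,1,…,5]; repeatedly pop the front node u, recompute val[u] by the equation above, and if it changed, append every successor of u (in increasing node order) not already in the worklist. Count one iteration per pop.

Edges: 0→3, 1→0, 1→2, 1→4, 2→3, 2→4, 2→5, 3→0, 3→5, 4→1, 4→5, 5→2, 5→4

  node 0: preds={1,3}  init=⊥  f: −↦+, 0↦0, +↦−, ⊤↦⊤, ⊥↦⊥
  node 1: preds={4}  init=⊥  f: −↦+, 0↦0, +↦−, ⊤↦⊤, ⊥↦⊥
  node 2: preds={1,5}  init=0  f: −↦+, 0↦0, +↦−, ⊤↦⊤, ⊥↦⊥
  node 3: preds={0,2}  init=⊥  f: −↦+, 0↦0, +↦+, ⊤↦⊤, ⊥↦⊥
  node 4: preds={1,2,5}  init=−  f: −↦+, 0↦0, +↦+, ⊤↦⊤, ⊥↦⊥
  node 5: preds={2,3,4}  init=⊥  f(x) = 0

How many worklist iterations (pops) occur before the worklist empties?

Trace (12 dequeues):
  [1] u=0 | in ⊥ | out ⊥ | ==
  [2] u=1 | in − | out + | prev ⊥ | push {0}
  [3] u=2 | in + | out ⊤ | prev 0 | push {}
  [4] u=3 | in ⊤ | out ⊤ | prev ⊥ | push {}
  [5] u=4 | in ⊤ | out ⊤ | prev − | push {1}
  [6] u=5 | in ⊤ | out 0 | prev ⊥ | push {2,4}
  [7] u=0 | in ⊤ | out ⊤ | prev ⊥ | push {3}
  [8] u=1 | in ⊤ | out ⊤ | prev + | push {0}
  [9] u=2 | in ⊤ | out ⊤ | ==
  [10] u=4 | in ⊤ | out ⊤ | ==
  [11] u=3 | in ⊤ | out ⊤ | ==
  [12] u=0 | in ⊤ | out ⊤ | ==

Converged values:
  [0] ⊤
  [1] ⊤
  [2] ⊤
  [3] ⊤
  [4] ⊤
  [5] 0

12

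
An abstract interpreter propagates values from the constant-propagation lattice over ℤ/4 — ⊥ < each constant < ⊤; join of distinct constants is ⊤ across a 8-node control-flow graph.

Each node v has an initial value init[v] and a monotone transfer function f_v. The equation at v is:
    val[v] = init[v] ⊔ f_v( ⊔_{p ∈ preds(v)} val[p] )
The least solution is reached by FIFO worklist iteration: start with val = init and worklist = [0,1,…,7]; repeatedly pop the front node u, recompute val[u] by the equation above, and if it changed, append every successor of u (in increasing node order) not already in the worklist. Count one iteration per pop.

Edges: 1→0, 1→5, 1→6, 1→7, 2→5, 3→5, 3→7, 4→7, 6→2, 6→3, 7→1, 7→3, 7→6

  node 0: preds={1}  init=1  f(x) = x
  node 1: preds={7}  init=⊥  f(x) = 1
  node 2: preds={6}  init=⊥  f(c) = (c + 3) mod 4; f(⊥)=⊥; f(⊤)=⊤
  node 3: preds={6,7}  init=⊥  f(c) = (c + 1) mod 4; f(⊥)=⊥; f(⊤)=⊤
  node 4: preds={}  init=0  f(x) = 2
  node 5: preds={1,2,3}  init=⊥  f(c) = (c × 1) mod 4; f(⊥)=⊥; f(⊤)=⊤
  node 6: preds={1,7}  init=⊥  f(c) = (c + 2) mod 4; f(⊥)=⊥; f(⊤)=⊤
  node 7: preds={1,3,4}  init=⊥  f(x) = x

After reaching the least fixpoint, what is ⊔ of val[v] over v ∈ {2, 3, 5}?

⊤

Iteration log — 18 steps:
  step 1. node 0  ⊔preds=⊥  new=1  stable
  step 2. node 1  ⊔preds=⊥  new=1  old=⊥  +wl: 0
  step 3. node 2  ⊔preds=⊥  new=⊥  stable
  step 4. node 3  ⊔preds=⊥  new=⊥  stable
  step 5. node 4  ⊔preds=⊥  new=⊤  old=0  +wl: 
  step 6. node 5  ⊔preds=1  new=1  old=⊥  +wl: 
  step 7. node 6  ⊔preds=1  new=3  old=⊥  +wl: 2,3
  step 8. node 7  ⊔preds=⊤  new=⊤  old=⊥  +wl: 1,6
  step 9. node 0  ⊔preds=1  new=1  stable
  step 10. node 2  ⊔preds=3  new=2  old=⊥  +wl: 5
  step 11. node 3  ⊔preds=⊤  new=⊤  old=⊥  +wl: 7
  step 12. node 1  ⊔preds=⊤  new=1  stable
  step 13. node 6  ⊔preds=⊤  new=⊤  old=3  +wl: 2,3
  step 14. node 5  ⊔preds=⊤  new=⊤  old=1  +wl: 
  step 15. node 7  ⊔preds=⊤  new=⊤  stable
  step 16. node 2  ⊔preds=⊤  new=⊤  old=2  +wl: 5
  step 17. node 3  ⊔preds=⊤  new=⊤  stable
  step 18. node 5  ⊔preds=⊤  new=⊤  stable

Least fixpoint reached:
  node 0: 1
  node 1: 1
  node 2: ⊤
  node 3: ⊤
  node 4: ⊤
  node 5: ⊤
  node 6: ⊤
  node 7: ⊤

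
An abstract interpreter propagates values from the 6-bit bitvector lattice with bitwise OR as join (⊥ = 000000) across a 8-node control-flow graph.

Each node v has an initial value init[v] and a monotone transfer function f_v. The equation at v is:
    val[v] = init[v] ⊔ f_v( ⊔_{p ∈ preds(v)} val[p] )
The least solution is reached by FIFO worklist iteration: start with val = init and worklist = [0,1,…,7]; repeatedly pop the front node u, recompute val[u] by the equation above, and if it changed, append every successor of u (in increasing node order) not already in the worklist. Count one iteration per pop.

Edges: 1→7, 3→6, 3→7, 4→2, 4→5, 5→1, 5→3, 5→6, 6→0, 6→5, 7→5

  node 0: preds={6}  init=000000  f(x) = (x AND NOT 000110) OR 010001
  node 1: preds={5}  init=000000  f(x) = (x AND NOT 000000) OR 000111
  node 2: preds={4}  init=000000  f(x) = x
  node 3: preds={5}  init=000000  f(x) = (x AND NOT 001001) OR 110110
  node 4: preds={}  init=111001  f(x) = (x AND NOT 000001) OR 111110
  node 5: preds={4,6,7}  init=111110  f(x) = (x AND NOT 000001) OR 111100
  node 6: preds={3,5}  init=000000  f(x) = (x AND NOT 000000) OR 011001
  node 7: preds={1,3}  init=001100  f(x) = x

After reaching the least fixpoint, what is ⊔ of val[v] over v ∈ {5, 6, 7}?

111111

Iteration log — 11 steps:
  step 1. node 0  ⊔preds=000000  new=010001  old=000000  +wl: 
  step 2. node 1  ⊔preds=111110  new=111111  old=000000  +wl: 
  step 3. node 2  ⊔preds=111001  new=111001  old=000000  +wl: 
  step 4. node 3  ⊔preds=111110  new=110110  old=000000  +wl: 
  step 5. node 4  ⊔preds=000000  new=111111  old=111001  +wl: 2
  step 6. node 5  ⊔preds=111111  new=111110  stable
  step 7. node 6  ⊔preds=111110  new=111111  old=000000  +wl: 0,5
  step 8. node 7  ⊔preds=111111  new=111111  old=001100  +wl: 
  step 9. node 2  ⊔preds=111111  new=111111  old=111001  +wl: 
  step 10. node 0  ⊔preds=111111  new=111001  old=010001  +wl: 
  step 11. node 5  ⊔preds=111111  new=111110  stable

Least fixpoint reached:
  node 0: 111001
  node 1: 111111
  node 2: 111111
  node 3: 110110
  node 4: 111111
  node 5: 111110
  node 6: 111111
  node 7: 111111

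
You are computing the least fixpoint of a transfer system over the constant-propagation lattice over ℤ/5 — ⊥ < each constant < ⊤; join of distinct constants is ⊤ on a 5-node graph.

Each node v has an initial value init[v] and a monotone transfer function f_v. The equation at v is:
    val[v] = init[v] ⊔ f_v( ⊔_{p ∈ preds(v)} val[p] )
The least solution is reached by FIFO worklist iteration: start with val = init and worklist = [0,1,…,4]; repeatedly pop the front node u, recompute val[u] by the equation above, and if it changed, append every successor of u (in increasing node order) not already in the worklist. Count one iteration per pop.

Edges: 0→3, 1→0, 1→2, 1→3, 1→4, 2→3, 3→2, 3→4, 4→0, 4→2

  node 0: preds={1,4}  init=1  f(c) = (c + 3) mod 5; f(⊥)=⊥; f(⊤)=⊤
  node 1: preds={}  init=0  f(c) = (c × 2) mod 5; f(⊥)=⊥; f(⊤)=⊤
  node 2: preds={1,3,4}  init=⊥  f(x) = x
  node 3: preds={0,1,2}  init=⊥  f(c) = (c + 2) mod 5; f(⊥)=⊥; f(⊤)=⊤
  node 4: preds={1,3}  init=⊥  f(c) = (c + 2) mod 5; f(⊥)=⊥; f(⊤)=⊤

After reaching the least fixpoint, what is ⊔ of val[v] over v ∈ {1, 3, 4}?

Worklist (8 pops):
  #1 pop 0: in=0 → ⊤ (was 1); enqueue []
  #2 pop 1: in=⊥ → 0 (no change)
  #3 pop 2: in=0 → 0 (was ⊥); enqueue []
  #4 pop 3: in=⊤ → ⊤ (was ⊥); enqueue [2]
  #5 pop 4: in=⊤ → ⊤ (was ⊥); enqueue [0]
  #6 pop 2: in=⊤ → ⊤ (was 0); enqueue [3]
  #7 pop 0: in=⊤ → ⊤ (no change)
  #8 pop 3: in=⊤ → ⊤ (no change)

Fixpoint:
  val[0] = ⊤
  val[1] = 0
  val[2] = ⊤
  val[3] = ⊤
  val[4] = ⊤

⊤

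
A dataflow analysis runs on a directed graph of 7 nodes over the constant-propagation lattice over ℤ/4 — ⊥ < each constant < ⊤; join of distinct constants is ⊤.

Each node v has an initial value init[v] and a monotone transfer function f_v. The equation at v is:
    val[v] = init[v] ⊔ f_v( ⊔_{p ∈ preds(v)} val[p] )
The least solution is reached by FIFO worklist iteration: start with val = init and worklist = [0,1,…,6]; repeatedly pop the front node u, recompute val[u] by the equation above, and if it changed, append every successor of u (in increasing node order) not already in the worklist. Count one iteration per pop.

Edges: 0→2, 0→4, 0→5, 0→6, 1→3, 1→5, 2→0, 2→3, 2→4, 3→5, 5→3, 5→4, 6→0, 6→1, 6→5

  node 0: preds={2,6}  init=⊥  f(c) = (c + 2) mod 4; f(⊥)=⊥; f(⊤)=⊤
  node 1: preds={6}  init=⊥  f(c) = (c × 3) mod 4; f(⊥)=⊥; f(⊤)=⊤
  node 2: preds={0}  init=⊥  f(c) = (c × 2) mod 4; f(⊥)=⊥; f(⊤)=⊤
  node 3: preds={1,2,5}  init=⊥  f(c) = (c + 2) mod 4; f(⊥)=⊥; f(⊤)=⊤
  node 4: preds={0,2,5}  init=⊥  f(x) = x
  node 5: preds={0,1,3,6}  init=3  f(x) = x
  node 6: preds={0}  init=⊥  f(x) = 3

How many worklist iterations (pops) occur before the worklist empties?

Trace (23 dequeues):
  [1] u=0 | in ⊥ | out ⊥ | ==
  [2] u=1 | in ⊥ | out ⊥ | ==
  [3] u=2 | in ⊥ | out ⊥ | ==
  [4] u=3 | in 3 | out 1 | prev ⊥ | push {}
  [5] u=4 | in 3 | out 3 | prev ⊥ | push {}
  [6] u=5 | in 1 | out ⊤ | prev 3 | push {3,4}
  [7] u=6 | in ⊥ | out 3 | prev ⊥ | push {0,1,5}
  [8] u=3 | in ⊤ | out ⊤ | prev 1 | push {}
  [9] u=4 | in ⊤ | out ⊤ | prev 3 | push {}
  [10] u=0 | in 3 | out 1 | prev ⊥ | push {2,4,6}
  [11] u=1 | in 3 | out 1 | prev ⊥ | push {3}
  [12] u=5 | in ⊤ | out ⊤ | ==
  [13] u=2 | in 1 | out 2 | prev ⊥ | push {0}
  [14] u=4 | in ⊤ | out ⊤ | ==
  [15] u=6 | in 1 | out 3 | ==
  [16] u=3 | in ⊤ | out ⊤ | ==
  [17] u=0 | in ⊤ | out ⊤ | prev 1 | push {2,4,5,6}
  [18] u=2 | in ⊤ | out ⊤ | prev 2 | push {0,3}
  [19] u=4 | in ⊤ | out ⊤ | ==
  [20] u=5 | in ⊤ | out ⊤ | ==
  [21] u=6 | in ⊤ | out 3 | ==
  [22] u=0 | in ⊤ | out ⊤ | ==
  [23] u=3 | in ⊤ | out ⊤ | ==

Converged values:
  [0] ⊤
  [1] 1
  [2] ⊤
  [3] ⊤
  [4] ⊤
  [5] ⊤
  [6] 3

23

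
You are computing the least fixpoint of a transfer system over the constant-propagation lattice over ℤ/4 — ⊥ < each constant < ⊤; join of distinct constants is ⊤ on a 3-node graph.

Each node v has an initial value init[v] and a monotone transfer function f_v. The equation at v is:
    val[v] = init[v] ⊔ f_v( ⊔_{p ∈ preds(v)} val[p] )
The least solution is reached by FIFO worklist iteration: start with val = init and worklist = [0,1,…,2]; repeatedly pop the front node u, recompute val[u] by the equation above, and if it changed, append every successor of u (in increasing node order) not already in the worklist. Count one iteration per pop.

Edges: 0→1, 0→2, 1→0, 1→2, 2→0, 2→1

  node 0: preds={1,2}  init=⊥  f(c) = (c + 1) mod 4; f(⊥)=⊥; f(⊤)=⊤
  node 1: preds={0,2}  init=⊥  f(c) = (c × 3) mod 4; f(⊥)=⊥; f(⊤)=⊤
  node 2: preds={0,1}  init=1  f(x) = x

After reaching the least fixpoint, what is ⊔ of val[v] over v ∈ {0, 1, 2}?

⊤

Trace (6 dequeues):
  [1] u=0 | in 1 | out 2 | prev ⊥ | push {}
  [2] u=1 | in ⊤ | out ⊤ | prev ⊥ | push {0}
  [3] u=2 | in ⊤ | out ⊤ | prev 1 | push {1}
  [4] u=0 | in ⊤ | out ⊤ | prev 2 | push {2}
  [5] u=1 | in ⊤ | out ⊤ | ==
  [6] u=2 | in ⊤ | out ⊤ | ==

Converged values:
  [0] ⊤
  [1] ⊤
  [2] ⊤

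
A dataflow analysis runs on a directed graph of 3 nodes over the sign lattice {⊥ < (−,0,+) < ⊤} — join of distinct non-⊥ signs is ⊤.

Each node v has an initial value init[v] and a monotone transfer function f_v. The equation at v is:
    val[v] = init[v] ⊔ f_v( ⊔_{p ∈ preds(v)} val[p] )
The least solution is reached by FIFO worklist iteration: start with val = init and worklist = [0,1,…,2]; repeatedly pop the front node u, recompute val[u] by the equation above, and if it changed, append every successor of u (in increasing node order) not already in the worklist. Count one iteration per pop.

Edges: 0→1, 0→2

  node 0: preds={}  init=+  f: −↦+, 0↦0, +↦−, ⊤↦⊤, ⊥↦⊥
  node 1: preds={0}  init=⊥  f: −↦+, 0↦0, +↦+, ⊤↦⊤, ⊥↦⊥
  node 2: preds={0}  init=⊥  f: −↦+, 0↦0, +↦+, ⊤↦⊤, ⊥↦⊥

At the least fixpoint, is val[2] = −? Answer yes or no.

Trace (3 dequeues):
  [1] u=0 | in ⊥ | out + | ==
  [2] u=1 | in + | out + | prev ⊥ | push {}
  [3] u=2 | in + | out + | prev ⊥ | push {}

Converged values:
  [0] +
  [1] +
  [2] +

no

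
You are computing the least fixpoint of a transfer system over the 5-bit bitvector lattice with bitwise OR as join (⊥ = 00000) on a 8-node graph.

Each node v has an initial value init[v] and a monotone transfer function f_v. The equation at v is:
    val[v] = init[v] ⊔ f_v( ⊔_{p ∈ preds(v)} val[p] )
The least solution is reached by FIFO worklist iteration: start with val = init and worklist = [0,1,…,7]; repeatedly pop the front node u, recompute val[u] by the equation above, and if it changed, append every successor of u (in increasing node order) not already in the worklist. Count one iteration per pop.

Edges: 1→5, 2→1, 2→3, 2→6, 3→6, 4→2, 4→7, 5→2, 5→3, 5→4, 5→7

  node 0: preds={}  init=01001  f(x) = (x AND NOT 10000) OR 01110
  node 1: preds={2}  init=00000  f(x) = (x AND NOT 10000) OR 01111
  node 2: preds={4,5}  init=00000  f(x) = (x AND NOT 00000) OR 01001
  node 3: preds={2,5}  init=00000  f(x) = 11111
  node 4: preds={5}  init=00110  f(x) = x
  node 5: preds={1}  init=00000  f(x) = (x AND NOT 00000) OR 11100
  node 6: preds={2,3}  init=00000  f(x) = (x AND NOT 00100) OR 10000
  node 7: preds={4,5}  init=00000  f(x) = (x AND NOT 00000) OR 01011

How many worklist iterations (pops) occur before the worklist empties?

16

Iteration log — 16 steps:
  step 1. node 0  ⊔preds=00000  new=01111  old=01001  +wl: 
  step 2. node 1  ⊔preds=00000  new=01111  old=00000  +wl: 
  step 3. node 2  ⊔preds=00110  new=01111  old=00000  +wl: 1
  step 4. node 3  ⊔preds=01111  new=11111  old=00000  +wl: 
  step 5. node 4  ⊔preds=00000  new=00110  stable
  step 6. node 5  ⊔preds=01111  new=11111  old=00000  +wl: 2,3,4
  step 7. node 6  ⊔preds=11111  new=11011  old=00000  +wl: 
  step 8. node 7  ⊔preds=11111  new=11111  old=00000  +wl: 
  step 9. node 1  ⊔preds=01111  new=01111  stable
  step 10. node 2  ⊔preds=11111  new=11111  old=01111  +wl: 1,6
  step 11. node 3  ⊔preds=11111  new=11111  stable
  step 12. node 4  ⊔preds=11111  new=11111  old=00110  +wl: 2,7
  step 13. node 1  ⊔preds=11111  new=01111  stable
  step 14. node 6  ⊔preds=11111  new=11011  stable
  step 15. node 2  ⊔preds=11111  new=11111  stable
  step 16. node 7  ⊔preds=11111  new=11111  stable

Least fixpoint reached:
  node 0: 01111
  node 1: 01111
  node 2: 11111
  node 3: 11111
  node 4: 11111
  node 5: 11111
  node 6: 11011
  node 7: 11111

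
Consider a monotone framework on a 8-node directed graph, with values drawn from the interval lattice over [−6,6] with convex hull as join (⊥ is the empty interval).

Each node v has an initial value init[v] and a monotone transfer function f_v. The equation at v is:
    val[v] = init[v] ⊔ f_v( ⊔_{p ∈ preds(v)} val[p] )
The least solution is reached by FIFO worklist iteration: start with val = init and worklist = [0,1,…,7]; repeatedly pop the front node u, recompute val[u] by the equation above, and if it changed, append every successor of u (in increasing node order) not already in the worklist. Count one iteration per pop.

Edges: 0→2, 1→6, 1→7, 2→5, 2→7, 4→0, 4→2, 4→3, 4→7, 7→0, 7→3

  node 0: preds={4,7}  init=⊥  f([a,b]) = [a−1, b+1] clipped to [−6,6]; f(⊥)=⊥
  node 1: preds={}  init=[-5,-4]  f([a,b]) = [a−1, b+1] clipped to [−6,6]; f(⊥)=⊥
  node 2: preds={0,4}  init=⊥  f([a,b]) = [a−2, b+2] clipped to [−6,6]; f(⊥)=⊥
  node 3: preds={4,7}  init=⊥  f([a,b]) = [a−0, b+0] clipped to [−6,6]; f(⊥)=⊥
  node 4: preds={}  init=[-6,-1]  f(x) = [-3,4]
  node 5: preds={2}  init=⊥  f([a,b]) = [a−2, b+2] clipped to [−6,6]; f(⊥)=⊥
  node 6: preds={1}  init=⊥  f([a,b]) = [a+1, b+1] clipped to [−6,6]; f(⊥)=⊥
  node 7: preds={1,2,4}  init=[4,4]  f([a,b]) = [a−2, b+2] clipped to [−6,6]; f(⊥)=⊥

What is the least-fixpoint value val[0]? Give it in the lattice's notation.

Trace (11 dequeues):
  [1] u=0 | in [-6,4] | out [-6,5] | prev ⊥ | push {}
  [2] u=1 | in ⊥ | out [-5,-4] | ==
  [3] u=2 | in [-6,5] | out [-6,6] | prev ⊥ | push {}
  [4] u=3 | in [-6,4] | out [-6,4] | prev ⊥ | push {}
  [5] u=4 | in ⊥ | out [-6,4] | prev [-6,-1] | push {0,2,3}
  [6] u=5 | in [-6,6] | out [-6,6] | prev ⊥ | push {}
  [7] u=6 | in [-5,-4] | out [-4,-3] | prev ⊥ | push {}
  [8] u=7 | in [-6,6] | out [-6,6] | prev [4,4] | push {}
  [9] u=0 | in [-6,6] | out [-6,6] | prev [-6,5] | push {}
  [10] u=2 | in [-6,6] | out [-6,6] | ==
  [11] u=3 | in [-6,6] | out [-6,6] | prev [-6,4] | push {}

Converged values:
  [0] [-6,6]
  [1] [-5,-4]
  [2] [-6,6]
  [3] [-6,6]
  [4] [-6,4]
  [5] [-6,6]
  [6] [-4,-3]
  [7] [-6,6]

[-6,6]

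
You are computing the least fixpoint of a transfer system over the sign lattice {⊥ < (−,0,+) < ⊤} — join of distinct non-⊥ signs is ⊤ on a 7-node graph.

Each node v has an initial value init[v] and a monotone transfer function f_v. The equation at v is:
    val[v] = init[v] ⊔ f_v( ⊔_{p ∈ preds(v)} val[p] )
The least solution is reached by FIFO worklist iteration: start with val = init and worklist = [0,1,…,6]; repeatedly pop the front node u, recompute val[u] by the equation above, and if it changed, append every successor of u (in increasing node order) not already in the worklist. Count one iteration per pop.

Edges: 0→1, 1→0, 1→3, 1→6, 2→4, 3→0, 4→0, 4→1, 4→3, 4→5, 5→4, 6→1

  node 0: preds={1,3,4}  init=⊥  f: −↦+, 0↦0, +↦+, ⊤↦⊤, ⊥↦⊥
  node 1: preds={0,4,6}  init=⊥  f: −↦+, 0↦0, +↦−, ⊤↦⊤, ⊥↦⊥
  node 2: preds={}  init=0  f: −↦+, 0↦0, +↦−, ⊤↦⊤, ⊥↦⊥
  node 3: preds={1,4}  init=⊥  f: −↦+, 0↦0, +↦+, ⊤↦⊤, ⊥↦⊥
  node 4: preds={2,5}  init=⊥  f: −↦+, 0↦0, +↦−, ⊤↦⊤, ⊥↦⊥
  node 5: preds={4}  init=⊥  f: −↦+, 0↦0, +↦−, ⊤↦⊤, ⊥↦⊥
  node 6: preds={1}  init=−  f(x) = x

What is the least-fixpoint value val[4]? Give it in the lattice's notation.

Trace (13 dequeues):
  [1] u=0 | in ⊥ | out ⊥ | ==
  [2] u=1 | in − | out + | prev ⊥ | push {0}
  [3] u=2 | in ⊥ | out 0 | ==
  [4] u=3 | in + | out + | prev ⊥ | push {}
  [5] u=4 | in 0 | out 0 | prev ⊥ | push {1,3}
  [6] u=5 | in 0 | out 0 | prev ⊥ | push {4}
  [7] u=6 | in + | out ⊤ | prev − | push {}
  [8] u=0 | in ⊤ | out ⊤ | prev ⊥ | push {}
  [9] u=1 | in ⊤ | out ⊤ | prev + | push {0,6}
  [10] u=3 | in ⊤ | out ⊤ | prev + | push {}
  [11] u=4 | in 0 | out 0 | ==
  [12] u=0 | in ⊤ | out ⊤ | ==
  [13] u=6 | in ⊤ | out ⊤ | ==

Converged values:
  [0] ⊤
  [1] ⊤
  [2] 0
  [3] ⊤
  [4] 0
  [5] 0
  [6] ⊤

0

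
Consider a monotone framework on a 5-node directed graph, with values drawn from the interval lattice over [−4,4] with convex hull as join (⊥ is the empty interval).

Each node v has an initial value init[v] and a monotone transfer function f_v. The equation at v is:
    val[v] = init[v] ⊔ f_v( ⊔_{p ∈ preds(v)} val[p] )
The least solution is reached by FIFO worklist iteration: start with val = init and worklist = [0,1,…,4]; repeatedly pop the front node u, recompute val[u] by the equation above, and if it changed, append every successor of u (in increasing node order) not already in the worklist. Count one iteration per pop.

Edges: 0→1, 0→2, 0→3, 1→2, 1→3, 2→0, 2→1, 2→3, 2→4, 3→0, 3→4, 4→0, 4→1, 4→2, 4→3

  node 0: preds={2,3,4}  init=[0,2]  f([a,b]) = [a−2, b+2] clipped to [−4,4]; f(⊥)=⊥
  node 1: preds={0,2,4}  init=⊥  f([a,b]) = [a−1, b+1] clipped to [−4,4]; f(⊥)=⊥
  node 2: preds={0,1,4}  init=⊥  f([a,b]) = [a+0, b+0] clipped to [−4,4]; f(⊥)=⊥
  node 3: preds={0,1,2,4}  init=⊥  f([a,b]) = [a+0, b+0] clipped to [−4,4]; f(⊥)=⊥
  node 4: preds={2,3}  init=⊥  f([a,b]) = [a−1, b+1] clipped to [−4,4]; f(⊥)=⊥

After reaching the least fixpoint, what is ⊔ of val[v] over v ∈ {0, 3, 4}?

[-4,4]

Worklist (16 pops):
  #1 pop 0: in=⊥ → [0,2] (no change)
  #2 pop 1: in=[0,2] → [-1,3] (was ⊥); enqueue []
  #3 pop 2: in=[-1,3] → [-1,3] (was ⊥); enqueue [0,1]
  #4 pop 3: in=[-1,3] → [-1,3] (was ⊥); enqueue []
  #5 pop 4: in=[-1,3] → [-2,4] (was ⊥); enqueue [2,3]
  #6 pop 0: in=[-2,4] → [-4,4] (was [0,2]); enqueue []
  #7 pop 1: in=[-4,4] → [-4,4] (was [-1,3]); enqueue []
  #8 pop 2: in=[-4,4] → [-4,4] (was [-1,3]); enqueue [0,1,4]
  #9 pop 3: in=[-4,4] → [-4,4] (was [-1,3]); enqueue []
  #10 pop 0: in=[-4,4] → [-4,4] (no change)
  #11 pop 1: in=[-4,4] → [-4,4] (no change)
  #12 pop 4: in=[-4,4] → [-4,4] (was [-2,4]); enqueue [0,1,2,3]
  #13 pop 0: in=[-4,4] → [-4,4] (no change)
  #14 pop 1: in=[-4,4] → [-4,4] (no change)
  #15 pop 2: in=[-4,4] → [-4,4] (no change)
  #16 pop 3: in=[-4,4] → [-4,4] (no change)

Fixpoint:
  val[0] = [-4,4]
  val[1] = [-4,4]
  val[2] = [-4,4]
  val[3] = [-4,4]
  val[4] = [-4,4]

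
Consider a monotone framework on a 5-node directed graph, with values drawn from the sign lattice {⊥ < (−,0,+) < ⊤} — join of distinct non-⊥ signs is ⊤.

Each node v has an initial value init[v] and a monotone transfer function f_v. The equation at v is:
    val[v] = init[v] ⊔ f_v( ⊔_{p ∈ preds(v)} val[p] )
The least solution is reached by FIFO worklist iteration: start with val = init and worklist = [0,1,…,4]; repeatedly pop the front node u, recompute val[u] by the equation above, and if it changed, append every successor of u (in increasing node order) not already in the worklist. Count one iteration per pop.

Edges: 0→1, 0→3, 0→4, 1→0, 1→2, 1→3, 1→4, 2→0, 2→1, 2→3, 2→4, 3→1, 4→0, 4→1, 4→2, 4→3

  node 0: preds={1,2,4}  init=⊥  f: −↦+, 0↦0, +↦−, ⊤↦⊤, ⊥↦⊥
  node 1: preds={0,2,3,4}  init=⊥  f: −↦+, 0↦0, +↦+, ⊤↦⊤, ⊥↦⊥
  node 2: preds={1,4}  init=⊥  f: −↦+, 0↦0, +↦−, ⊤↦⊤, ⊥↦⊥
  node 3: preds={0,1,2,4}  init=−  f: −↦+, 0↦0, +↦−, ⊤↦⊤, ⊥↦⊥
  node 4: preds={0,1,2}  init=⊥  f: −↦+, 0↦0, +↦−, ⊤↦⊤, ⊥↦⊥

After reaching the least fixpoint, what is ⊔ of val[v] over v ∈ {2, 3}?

Iteration log — 12 steps:
  step 1. node 0  ⊔preds=⊥  new=⊥  stable
  step 2. node 1  ⊔preds=−  new=+  old=⊥  +wl: 0
  step 3. node 2  ⊔preds=+  new=−  old=⊥  +wl: 1
  step 4. node 3  ⊔preds=⊤  new=⊤  old=−  +wl: 
  step 5. node 4  ⊔preds=⊤  new=⊤  old=⊥  +wl: 2,3
  step 6. node 0  ⊔preds=⊤  new=⊤  old=⊥  +wl: 4
  step 7. node 1  ⊔preds=⊤  new=⊤  old=+  +wl: 0
  step 8. node 2  ⊔preds=⊤  new=⊤  old=−  +wl: 1
  step 9. node 3  ⊔preds=⊤  new=⊤  stable
  step 10. node 4  ⊔preds=⊤  new=⊤  stable
  step 11. node 0  ⊔preds=⊤  new=⊤  stable
  step 12. node 1  ⊔preds=⊤  new=⊤  stable

Least fixpoint reached:
  node 0: ⊤
  node 1: ⊤
  node 2: ⊤
  node 3: ⊤
  node 4: ⊤

⊤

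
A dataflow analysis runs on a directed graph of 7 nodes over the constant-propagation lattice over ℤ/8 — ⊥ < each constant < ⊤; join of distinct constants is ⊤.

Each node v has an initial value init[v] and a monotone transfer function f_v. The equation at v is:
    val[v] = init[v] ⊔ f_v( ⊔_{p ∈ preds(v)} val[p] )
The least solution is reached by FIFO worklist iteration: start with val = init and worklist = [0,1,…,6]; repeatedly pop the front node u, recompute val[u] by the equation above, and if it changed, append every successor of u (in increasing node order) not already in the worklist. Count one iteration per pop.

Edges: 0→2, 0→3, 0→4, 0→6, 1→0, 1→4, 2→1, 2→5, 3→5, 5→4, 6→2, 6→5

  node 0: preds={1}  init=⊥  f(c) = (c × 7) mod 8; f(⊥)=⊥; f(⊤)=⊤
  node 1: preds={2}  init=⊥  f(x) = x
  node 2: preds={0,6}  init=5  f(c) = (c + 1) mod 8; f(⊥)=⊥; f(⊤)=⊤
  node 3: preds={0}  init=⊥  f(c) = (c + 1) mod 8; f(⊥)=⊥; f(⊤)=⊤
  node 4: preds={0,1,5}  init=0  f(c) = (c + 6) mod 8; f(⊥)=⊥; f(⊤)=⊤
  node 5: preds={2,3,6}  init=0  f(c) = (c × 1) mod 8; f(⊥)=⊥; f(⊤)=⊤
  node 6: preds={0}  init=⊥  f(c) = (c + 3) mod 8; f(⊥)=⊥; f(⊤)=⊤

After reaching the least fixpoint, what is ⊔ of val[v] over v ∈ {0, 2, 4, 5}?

⊤

Iteration log — 22 steps:
  step 1. node 0  ⊔preds=⊥  new=⊥  stable
  step 2. node 1  ⊔preds=5  new=5  old=⊥  +wl: 0
  step 3. node 2  ⊔preds=⊥  new=5  stable
  step 4. node 3  ⊔preds=⊥  new=⊥  stable
  step 5. node 4  ⊔preds=⊤  new=⊤  old=0  +wl: 
  step 6. node 5  ⊔preds=5  new=⊤  old=0  +wl: 4
  step 7. node 6  ⊔preds=⊥  new=⊥  stable
  step 8. node 0  ⊔preds=5  new=3  old=⊥  +wl: 2,3,6
  step 9. node 4  ⊔preds=⊤  new=⊤  stable
  step 10. node 2  ⊔preds=3  new=⊤  old=5  +wl: 1,5
  step 11. node 3  ⊔preds=3  new=4  old=⊥  +wl: 
  step 12. node 6  ⊔preds=3  new=6  old=⊥  +wl: 2
  step 13. node 1  ⊔preds=⊤  new=⊤  old=5  +wl: 0,4
  step 14. node 5  ⊔preds=⊤  new=⊤  stable
  step 15. node 2  ⊔preds=⊤  new=⊤  stable
  step 16. node 0  ⊔preds=⊤  new=⊤  old=3  +wl: 2,3,6
  step 17. node 4  ⊔preds=⊤  new=⊤  stable
  step 18. node 2  ⊔preds=⊤  new=⊤  stable
  step 19. node 3  ⊔preds=⊤  new=⊤  old=4  +wl: 5
  step 20. node 6  ⊔preds=⊤  new=⊤  old=6  +wl: 2
  step 21. node 5  ⊔preds=⊤  new=⊤  stable
  step 22. node 2  ⊔preds=⊤  new=⊤  stable

Least fixpoint reached:
  node 0: ⊤
  node 1: ⊤
  node 2: ⊤
  node 3: ⊤
  node 4: ⊤
  node 5: ⊤
  node 6: ⊤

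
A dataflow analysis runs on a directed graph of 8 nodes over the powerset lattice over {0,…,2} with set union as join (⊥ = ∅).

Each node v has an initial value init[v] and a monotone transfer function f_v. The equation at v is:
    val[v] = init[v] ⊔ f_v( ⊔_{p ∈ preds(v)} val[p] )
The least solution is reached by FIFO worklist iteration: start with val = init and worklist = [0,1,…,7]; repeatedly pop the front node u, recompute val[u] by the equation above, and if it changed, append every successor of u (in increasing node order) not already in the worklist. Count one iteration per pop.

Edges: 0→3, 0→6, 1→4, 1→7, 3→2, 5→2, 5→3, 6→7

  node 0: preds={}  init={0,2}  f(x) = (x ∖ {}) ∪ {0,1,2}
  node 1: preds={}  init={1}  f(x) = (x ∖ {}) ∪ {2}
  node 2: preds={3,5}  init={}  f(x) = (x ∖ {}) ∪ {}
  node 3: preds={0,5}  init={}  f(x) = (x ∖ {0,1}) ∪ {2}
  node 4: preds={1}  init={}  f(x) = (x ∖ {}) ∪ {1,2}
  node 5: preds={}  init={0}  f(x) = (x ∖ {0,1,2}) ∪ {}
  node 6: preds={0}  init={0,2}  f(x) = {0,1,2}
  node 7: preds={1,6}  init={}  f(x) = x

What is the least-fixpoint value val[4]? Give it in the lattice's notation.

Worklist (9 pops):
  #1 pop 0: in={} → {0,1,2} (was {0,2}); enqueue []
  #2 pop 1: in={} → {1,2} (was {1}); enqueue []
  #3 pop 2: in={0} → {0} (was {}); enqueue []
  #4 pop 3: in={0,1,2} → {2} (was {}); enqueue [2]
  #5 pop 4: in={1,2} → {1,2} (was {}); enqueue []
  #6 pop 5: in={} → {0} (no change)
  #7 pop 6: in={0,1,2} → {0,1,2} (was {0,2}); enqueue []
  #8 pop 7: in={0,1,2} → {0,1,2} (was {}); enqueue []
  #9 pop 2: in={0,2} → {0,2} (was {0}); enqueue []

Fixpoint:
  val[0] = {0,1,2}
  val[1] = {1,2}
  val[2] = {0,2}
  val[3] = {2}
  val[4] = {1,2}
  val[5] = {0}
  val[6] = {0,1,2}
  val[7] = {0,1,2}

{1,2}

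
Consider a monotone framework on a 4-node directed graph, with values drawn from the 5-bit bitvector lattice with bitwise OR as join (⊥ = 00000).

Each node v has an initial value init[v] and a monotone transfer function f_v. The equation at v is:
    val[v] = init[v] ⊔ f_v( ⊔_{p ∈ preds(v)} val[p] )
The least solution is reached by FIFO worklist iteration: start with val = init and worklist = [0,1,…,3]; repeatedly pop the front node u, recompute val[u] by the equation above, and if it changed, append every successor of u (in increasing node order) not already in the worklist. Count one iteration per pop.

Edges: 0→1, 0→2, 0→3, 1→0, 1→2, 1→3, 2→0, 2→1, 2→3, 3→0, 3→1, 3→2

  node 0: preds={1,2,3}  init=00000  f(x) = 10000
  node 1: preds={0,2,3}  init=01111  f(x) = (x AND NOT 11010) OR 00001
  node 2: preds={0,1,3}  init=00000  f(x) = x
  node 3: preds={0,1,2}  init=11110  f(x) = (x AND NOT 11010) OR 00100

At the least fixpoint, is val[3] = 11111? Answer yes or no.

yes

Trace (7 dequeues):
  [1] u=0 | in 11111 | out 10000 | prev 00000 | push {}
  [2] u=1 | in 11110 | out 01111 | ==
  [3] u=2 | in 11111 | out 11111 | prev 00000 | push {0,1}
  [4] u=3 | in 11111 | out 11111 | prev 11110 | push {2}
  [5] u=0 | in 11111 | out 10000 | ==
  [6] u=1 | in 11111 | out 01111 | ==
  [7] u=2 | in 11111 | out 11111 | ==

Converged values:
  [0] 10000
  [1] 01111
  [2] 11111
  [3] 11111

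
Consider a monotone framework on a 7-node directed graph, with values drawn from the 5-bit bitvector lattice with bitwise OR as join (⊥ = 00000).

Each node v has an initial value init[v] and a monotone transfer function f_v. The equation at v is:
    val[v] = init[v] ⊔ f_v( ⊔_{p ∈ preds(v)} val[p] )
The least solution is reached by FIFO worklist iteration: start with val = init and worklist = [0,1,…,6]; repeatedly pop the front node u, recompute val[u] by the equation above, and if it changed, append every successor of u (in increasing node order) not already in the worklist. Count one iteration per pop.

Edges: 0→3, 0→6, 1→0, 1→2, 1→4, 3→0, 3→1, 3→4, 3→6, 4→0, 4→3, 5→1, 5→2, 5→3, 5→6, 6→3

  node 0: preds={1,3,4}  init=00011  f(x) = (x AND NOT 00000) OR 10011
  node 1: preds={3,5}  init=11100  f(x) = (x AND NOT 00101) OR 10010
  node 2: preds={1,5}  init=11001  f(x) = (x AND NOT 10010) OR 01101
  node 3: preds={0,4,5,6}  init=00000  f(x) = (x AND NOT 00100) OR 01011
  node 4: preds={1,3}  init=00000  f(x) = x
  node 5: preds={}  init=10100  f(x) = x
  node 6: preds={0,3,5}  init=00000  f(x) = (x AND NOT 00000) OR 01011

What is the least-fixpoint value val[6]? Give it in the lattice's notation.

Worklist (10 pops):
  #1 pop 0: in=11100 → 11111 (was 00011); enqueue []
  #2 pop 1: in=10100 → 11110 (was 11100); enqueue [0]
  #3 pop 2: in=11110 → 11101 (was 11001); enqueue []
  #4 pop 3: in=11111 → 11011 (was 00000); enqueue [1]
  #5 pop 4: in=11111 → 11111 (was 00000); enqueue [3]
  #6 pop 5: in=00000 → 10100 (no change)
  #7 pop 6: in=11111 → 11111 (was 00000); enqueue []
  #8 pop 0: in=11111 → 11111 (no change)
  #9 pop 1: in=11111 → 11110 (no change)
  #10 pop 3: in=11111 → 11011 (no change)

Fixpoint:
  val[0] = 11111
  val[1] = 11110
  val[2] = 11101
  val[3] = 11011
  val[4] = 11111
  val[5] = 10100
  val[6] = 11111

11111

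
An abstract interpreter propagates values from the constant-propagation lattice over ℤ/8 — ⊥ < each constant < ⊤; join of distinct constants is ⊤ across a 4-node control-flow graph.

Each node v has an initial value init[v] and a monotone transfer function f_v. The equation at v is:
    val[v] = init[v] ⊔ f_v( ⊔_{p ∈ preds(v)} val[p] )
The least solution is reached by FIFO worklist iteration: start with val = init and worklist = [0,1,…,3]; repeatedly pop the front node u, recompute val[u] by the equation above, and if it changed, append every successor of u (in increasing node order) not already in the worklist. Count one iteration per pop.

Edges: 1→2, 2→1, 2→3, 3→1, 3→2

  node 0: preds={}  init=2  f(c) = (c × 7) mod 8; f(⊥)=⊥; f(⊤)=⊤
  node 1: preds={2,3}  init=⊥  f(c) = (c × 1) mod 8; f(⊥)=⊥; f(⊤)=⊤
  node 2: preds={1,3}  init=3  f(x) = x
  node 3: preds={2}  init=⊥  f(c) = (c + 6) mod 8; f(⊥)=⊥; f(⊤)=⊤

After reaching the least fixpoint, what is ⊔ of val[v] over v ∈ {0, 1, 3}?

Trace (10 dequeues):
  [1] u=0 | in ⊥ | out 2 | ==
  [2] u=1 | in 3 | out 3 | prev ⊥ | push {}
  [3] u=2 | in 3 | out 3 | ==
  [4] u=3 | in 3 | out 1 | prev ⊥ | push {1,2}
  [5] u=1 | in ⊤ | out ⊤ | prev 3 | push {}
  [6] u=2 | in ⊤ | out ⊤ | prev 3 | push {1,3}
  [7] u=1 | in ⊤ | out ⊤ | ==
  [8] u=3 | in ⊤ | out ⊤ | prev 1 | push {1,2}
  [9] u=1 | in ⊤ | out ⊤ | ==
  [10] u=2 | in ⊤ | out ⊤ | ==

Converged values:
  [0] 2
  [1] ⊤
  [2] ⊤
  [3] ⊤

⊤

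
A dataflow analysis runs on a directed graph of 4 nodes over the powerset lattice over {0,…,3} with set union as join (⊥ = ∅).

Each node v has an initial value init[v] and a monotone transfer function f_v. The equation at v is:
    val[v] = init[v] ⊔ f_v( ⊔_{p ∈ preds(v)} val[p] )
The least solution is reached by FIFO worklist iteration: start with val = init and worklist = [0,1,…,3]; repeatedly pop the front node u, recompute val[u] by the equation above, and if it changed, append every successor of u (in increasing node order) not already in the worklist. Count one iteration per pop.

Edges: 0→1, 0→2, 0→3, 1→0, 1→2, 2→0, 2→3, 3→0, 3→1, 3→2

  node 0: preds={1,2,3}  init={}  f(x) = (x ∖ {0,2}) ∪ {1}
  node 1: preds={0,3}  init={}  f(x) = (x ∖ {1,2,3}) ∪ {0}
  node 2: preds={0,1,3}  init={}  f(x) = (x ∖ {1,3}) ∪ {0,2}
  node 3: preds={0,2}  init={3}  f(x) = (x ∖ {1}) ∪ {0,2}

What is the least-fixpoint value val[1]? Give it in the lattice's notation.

Trace (7 dequeues):
  [1] u=0 | in {3} | out {1,3} | prev {} | push {}
  [2] u=1 | in {1,3} | out {0} | prev {} | push {0}
  [3] u=2 | in {0,1,3} | out {0,2} | prev {} | push {}
  [4] u=3 | in {0,1,2,3} | out {0,2,3} | prev {3} | push {1,2}
  [5] u=0 | in {0,2,3} | out {1,3} | ==
  [6] u=1 | in {0,1,2,3} | out {0} | ==
  [7] u=2 | in {0,1,2,3} | out {0,2} | ==

Converged values:
  [0] {1,3}
  [1] {0}
  [2] {0,2}
  [3] {0,2,3}

{0}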